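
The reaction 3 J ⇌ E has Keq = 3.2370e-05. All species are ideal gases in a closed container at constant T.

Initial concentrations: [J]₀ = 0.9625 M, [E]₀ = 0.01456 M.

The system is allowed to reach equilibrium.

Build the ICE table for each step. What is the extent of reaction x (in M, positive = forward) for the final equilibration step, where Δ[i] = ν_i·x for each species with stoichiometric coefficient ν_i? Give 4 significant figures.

Q₀ = 0.01633 vs Keq = 3.2370e-05 ⇒ Q>K, reverse
Step 1:
                    J           E
  I            0.9625     0.01456
  C           0.04358    -0.01453
  E             1.006  3.2964e-05
  solve Keq expr → x = -0.01453; check Q = 3.2370e-05

x = -0.01453 M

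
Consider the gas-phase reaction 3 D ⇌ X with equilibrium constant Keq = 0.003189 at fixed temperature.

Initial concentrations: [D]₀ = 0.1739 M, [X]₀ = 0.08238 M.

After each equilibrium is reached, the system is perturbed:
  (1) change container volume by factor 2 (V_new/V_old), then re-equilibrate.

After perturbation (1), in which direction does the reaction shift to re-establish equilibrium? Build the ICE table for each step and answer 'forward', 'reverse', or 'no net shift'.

Direction: reverse

Q₀ = 15.66 vs Keq = 0.003189 ⇒ Q>K, reverse
Step 1:
                    D           X
  init         0.1739     0.08238
  Δ            0.2464    -0.08214
  eq           0.4203  2.3682e-04
  solve Keq expr → x = -0.08214; check Q = 0.003189
Then change container volume by factor 2 (V_new/V_old).
Step 2:
                    D           X
  init         0.2102  1.1841e-04
  Δ        2.6609e-04 -8.8696e-05
  eq           0.2104  2.9715e-05
  solve Keq expr → x = -8.8696e-05; check Q = 0.003189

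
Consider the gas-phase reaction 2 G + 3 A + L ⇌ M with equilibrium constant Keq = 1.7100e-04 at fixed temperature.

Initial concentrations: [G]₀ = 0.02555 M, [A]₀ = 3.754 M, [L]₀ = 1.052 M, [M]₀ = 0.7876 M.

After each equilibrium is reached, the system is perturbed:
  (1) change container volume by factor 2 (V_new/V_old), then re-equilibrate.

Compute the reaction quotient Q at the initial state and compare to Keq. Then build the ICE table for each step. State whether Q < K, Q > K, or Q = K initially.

Q₀ = 21.68; Q > K (proceeds reverse)

Q₀ = 21.68 vs Keq = 1.7100e-04 ⇒ Q>K, reverse
Step 1:
                    G           A           L           M
  init        0.02555       3.754       1.052      0.7876
  Δ             1.356       2.034      0.6781     -0.6781
  eq            1.382       5.788        1.73      0.1095
  solve Keq expr → x = -0.6781; check Q = 1.7100e-04
Then change container volume by factor 2 (V_new/V_old).
Step 2:
                    G           A           L           M
  init         0.6908       2.894       0.865     0.05476
  Δ            0.1039      0.1559     0.05195    -0.05195
  eq           0.7948        3.05       0.917     0.00281
  solve Keq expr → x = -0.05195; check Q = 1.7100e-04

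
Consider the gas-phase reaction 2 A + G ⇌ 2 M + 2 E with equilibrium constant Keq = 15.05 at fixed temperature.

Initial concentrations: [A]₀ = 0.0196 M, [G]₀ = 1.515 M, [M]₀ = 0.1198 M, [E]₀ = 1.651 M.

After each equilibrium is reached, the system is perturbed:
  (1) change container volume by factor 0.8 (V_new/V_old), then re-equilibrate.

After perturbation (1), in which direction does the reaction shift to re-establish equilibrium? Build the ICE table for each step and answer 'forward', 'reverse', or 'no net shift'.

Q₀ = 67.22 vs Keq = 15.05 ⇒ Q>K, reverse
Step 1:
                    A           G           M           E
  init         0.0196       1.515      0.1198       1.651
  Δ           0.01589    0.007945    -0.01589    -0.01589
  eq          0.03549       1.523      0.1039       1.635
  solve Keq expr → x = -0.007945; check Q = 15.05
Then change container volume by factor 0.8 (V_new/V_old).
Step 2:
                    A           G           M           E
  init        0.04436       1.904      0.1299       2.044
  Δ          0.003709    0.001855   -0.003709   -0.003709
  eq          0.04807       1.906      0.1262        2.04
  solve Keq expr → x = -0.001855; check Q = 15.05

Direction: reverse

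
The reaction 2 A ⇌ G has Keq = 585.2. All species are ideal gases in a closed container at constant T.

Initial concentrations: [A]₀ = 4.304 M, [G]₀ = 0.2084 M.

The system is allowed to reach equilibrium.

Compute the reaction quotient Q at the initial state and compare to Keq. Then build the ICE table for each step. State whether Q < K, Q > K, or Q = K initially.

Q₀ = 0.01125 vs Keq = 585.2 ⇒ Q<K, forward
Step 1:
                   A          G
  I            4.304     0.2084
  C           -4.241       2.12
  E          0.06308      2.329
  solve Keq expr → x = 2.12; check Q = 585.2

Q₀ = 0.01125; Q < K (proceeds forward)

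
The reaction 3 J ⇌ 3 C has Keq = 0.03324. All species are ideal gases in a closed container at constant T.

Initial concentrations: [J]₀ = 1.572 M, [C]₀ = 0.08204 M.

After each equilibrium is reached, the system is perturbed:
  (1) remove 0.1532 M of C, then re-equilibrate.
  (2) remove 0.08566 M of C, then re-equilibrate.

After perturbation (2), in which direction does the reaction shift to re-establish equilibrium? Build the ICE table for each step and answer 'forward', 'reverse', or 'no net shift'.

Q₀ = 1.4214e-04 vs Keq = 0.03324 ⇒ Q<K, forward
Step 1:
                    J           C
  init          1.572     0.08204
  Δ           -0.3204      0.3204
  eq            1.252      0.4024
  solve Keq expr → x = 0.1068; check Q = 0.03324
Then remove 0.1532 M of C.
Step 2:
                    J           C
  init          1.252      0.2492
  Δ           -0.1159      0.1159
  eq            1.136      0.3652
  solve Keq expr → x = 0.03864; check Q = 0.03324
Then remove 0.08566 M of C.
Step 3:
                    J           C
  init          1.136      0.2795
  Δ          -0.06482     0.06482
  eq            1.071      0.3443
  solve Keq expr → x = 0.02161; check Q = 0.03324

Direction: forward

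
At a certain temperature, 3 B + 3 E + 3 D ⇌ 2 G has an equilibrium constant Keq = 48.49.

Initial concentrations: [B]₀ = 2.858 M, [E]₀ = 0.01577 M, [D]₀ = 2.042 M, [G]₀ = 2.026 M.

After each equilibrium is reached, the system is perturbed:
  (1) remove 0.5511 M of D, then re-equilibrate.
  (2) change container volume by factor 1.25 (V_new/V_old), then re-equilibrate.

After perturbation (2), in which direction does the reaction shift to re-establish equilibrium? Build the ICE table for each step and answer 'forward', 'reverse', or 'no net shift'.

Q₀ = 5265 vs Keq = 48.49 ⇒ Q>K, reverse
Step 1:
                   B          E          D          G
  Initial      2.858    0.01577      2.042      2.026
  Change     0.05522    0.05522    0.05522   -0.03682
  Equil        2.913    0.07099      2.097      1.989
  solve Keq expr → x = -0.01841; check Q = 48.49
Then remove 0.5511 M of D.
Step 2:
                   B          E          D          G
  Initial      2.913    0.07099      1.546      1.989
  Change      0.0227     0.0227     0.0227   -0.01513
  Equil        2.936    0.09369      1.569      1.974
  solve Keq expr → x = -0.007566; check Q = 48.49
Then change container volume by factor 1.25 (V_new/V_old).
Step 3:
                   B          E          D          G
  Initial      2.349    0.07495      1.255      1.579
  Change     0.04332    0.04332    0.04332   -0.02888
  Equil        2.392     0.1183      1.298       1.55
  solve Keq expr → x = -0.01444; check Q = 48.49

Direction: reverse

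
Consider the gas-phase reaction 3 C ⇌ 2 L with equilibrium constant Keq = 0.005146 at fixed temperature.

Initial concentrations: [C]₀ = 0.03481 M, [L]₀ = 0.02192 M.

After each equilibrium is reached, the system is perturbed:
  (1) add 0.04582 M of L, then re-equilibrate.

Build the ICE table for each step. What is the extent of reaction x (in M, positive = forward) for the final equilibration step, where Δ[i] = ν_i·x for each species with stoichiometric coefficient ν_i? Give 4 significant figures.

Q₀ = 11.39 vs Keq = 0.005146 ⇒ Q>K, reverse
Step 1:
                    C           L
  I           0.03481     0.02192
  C           0.03106    -0.02071
  E           0.06587    0.001213
  solve Keq expr → x = -0.01035; check Q = 0.005146
Then add 0.04582 M of L.
Step 2:
                    C           L
  I           0.06587     0.04703
  C           0.06543    -0.04362
  E            0.1313    0.003413
  solve Keq expr → x = -0.02181; check Q = 0.005146

x = -0.02181 M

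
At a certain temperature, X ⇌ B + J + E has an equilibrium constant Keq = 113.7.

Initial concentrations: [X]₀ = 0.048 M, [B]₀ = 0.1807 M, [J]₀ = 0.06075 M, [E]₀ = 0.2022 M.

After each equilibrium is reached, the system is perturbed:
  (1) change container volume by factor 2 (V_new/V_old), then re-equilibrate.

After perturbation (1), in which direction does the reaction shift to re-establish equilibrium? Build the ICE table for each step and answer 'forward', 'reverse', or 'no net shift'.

Q₀ = 0.04624 vs Keq = 113.7 ⇒ Q<K, forward
Step 1:
                  X         B         J         E
  I           0.048    0.1807   0.06075    0.2022
  C        -0.04795   0.04795   0.04795   0.04795
  E       5.4677e-05    0.2286    0.1087    0.2501
  solve Keq expr → x = 0.04795; check Q = 113.7
Then change container volume by factor 2 (V_new/V_old).
Step 2:
                  X         B         J         E
  I       2.7339e-05    0.1143   0.05435    0.1251
  C       -2.0499e-05 2.0499e-05 2.0499e-05 2.0499e-05
  E       6.8396e-06    0.1143   0.05437    0.1251
  solve Keq expr → x = 2.0499e-05; check Q = 113.7

Direction: forward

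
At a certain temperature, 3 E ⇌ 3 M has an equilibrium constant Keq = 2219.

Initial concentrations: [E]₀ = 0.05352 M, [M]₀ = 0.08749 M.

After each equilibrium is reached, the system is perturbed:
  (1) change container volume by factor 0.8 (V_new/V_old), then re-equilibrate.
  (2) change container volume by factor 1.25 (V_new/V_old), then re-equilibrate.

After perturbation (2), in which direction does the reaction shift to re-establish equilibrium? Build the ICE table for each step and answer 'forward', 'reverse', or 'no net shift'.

Q₀ = 4.368 vs Keq = 2219 ⇒ Q<K, forward
Step 1:
                  E         M
  I         0.05352   0.08749
  C        -0.04348   0.04348
  E         0.01004     0.131
  solve Keq expr → x = 0.01449; check Q = 2219
Then change container volume by factor 0.8 (V_new/V_old).
Step 2:
                  E         M
  I         0.01255    0.1637
  C               0         0
  E         0.01255    0.1637
  solve Keq expr → x = 0; check Q = 2219
Then change container volume by factor 1.25 (V_new/V_old).
Step 3:
                  E         M
  I         0.01004     0.131
  C               0         0
  E         0.01004     0.131
  solve Keq expr → x = 0; check Q = 2219

Direction: no net shift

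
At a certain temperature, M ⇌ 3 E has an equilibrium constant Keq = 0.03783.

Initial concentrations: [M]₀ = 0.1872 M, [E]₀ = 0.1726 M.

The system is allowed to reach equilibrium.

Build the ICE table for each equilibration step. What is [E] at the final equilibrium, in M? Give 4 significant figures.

Q₀ = 0.02747 vs Keq = 0.03783 ⇒ Q<K, forward
Step 1:
                  M         E
  Initial    0.1872    0.1726
  Change  -0.005809   0.01743
  Equil      0.1814      0.19
  solve Keq expr → x = 0.005809; check Q = 0.03783

[E]_eq = 0.19 M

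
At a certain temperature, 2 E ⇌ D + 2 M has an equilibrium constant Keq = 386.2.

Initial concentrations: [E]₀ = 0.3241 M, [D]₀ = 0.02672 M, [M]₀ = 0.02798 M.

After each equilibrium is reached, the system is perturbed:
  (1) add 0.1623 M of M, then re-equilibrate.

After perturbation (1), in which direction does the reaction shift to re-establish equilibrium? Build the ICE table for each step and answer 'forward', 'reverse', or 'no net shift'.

Direction: reverse

Q₀ = 1.9915e-04 vs Keq = 386.2 ⇒ Q<K, forward
Step 1:
                    E           D           M
  I            0.3241     0.02672     0.02798
  C           -0.3166      0.1583      0.3166
  E          0.007541       0.185      0.3445
  solve Keq expr → x = 0.1583; check Q = 386.2
Then add 0.1623 M of M.
Step 2:
                    E           D           M
  I          0.007541       0.185      0.5068
  C          0.003426   -0.001713   -0.003426
  E           0.01097      0.1833      0.5034
  solve Keq expr → x = -0.001713; check Q = 386.2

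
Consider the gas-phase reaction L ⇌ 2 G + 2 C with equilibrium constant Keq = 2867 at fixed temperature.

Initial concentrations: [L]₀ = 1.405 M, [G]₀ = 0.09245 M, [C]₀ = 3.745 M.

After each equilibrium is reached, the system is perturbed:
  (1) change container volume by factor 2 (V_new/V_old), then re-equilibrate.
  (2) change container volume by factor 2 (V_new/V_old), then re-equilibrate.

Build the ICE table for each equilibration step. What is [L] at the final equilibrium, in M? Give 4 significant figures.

[L]_eq = 4.9126e-04 M

Q₀ = 0.08532 vs Keq = 2867 ⇒ Q<K, forward
Step 1:
                  L         G         C
  init        1.405   0.09245     3.745
  Δ          -1.303     2.605     2.605
  eq         0.1024     2.698      6.35
  solve Keq expr → x = 1.303; check Q = 2867
Then change container volume by factor 2 (V_new/V_old).
Step 2:
                  L         G         C
  init      0.05118     1.349     3.175
  Δ        -0.04353   0.08706   0.08706
  eq       0.007653     1.436     3.262
  solve Keq expr → x = 0.04353; check Q = 2867
Then change container volume by factor 2 (V_new/V_old).
Step 3:
                  L         G         C
  init     0.003827     0.718     1.631
  Δ       -0.003335  0.006671  0.006671
  eq      4.9126e-04    0.7246     1.638
  solve Keq expr → x = 0.003335; check Q = 2867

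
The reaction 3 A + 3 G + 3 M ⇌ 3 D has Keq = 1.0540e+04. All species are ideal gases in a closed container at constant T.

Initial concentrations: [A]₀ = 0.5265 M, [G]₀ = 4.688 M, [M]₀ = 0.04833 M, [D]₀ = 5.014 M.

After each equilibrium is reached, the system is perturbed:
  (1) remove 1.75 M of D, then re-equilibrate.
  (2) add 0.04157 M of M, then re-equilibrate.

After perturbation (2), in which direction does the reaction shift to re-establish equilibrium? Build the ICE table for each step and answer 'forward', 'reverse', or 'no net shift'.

Direction: forward

Q₀ = 7.4258e+04 vs Keq = 1.0540e+04 ⇒ Q>K, reverse
Step 1:
                  A         G         M         D
  init       0.5265     4.688   0.04833     5.014
  Δ         0.03694   0.03694   0.03694  -0.03694
  eq         0.5634     4.725   0.08527     4.977
  solve Keq expr → x = -0.01231; check Q = 1.0540e+04
Then remove 1.75 M of D.
Step 2:
                  A         G         M         D
  init       0.5634     4.725   0.08527     3.227
  Δ        -0.02645  -0.02645  -0.02645   0.02645
  eq          0.537     4.698   0.05881     3.254
  solve Keq expr → x = 0.008818; check Q = 1.0540e+04
Then add 0.04157 M of M.
Step 3:
                  A         G         M         D
  init        0.537     4.698    0.1004     3.254
  Δ        -0.03613  -0.03613  -0.03613   0.03613
  eq         0.5009     4.662   0.06425      3.29
  solve Keq expr → x = 0.01204; check Q = 1.0540e+04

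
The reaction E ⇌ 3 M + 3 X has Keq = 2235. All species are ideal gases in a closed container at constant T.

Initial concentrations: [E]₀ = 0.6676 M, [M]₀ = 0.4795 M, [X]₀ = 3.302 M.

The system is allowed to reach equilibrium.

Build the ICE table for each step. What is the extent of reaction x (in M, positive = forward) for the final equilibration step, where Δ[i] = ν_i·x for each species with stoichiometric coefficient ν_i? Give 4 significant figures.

Q₀ = 5.945 vs Keq = 2235 ⇒ Q<K, forward
Step 1:
                    E           M           X
  Initial      0.6676      0.4795       3.302
  Change      -0.4291       1.287       1.287
  Equil        0.2385       1.767       4.589
  solve Keq expr → x = 0.4291; check Q = 2235

x = 0.4291 M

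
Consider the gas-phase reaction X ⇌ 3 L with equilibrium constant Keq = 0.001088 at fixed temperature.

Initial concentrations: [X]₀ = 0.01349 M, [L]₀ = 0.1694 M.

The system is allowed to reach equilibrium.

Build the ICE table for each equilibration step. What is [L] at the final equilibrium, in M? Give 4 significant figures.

Q₀ = 0.3604 vs Keq = 0.001088 ⇒ Q>K, reverse
Step 1:
                    X           L
  I           0.01349      0.1694
  C           0.04329     -0.1299
  E           0.05678     0.03953
  solve Keq expr → x = -0.04329; check Q = 0.001088

[L]_eq = 0.03953 M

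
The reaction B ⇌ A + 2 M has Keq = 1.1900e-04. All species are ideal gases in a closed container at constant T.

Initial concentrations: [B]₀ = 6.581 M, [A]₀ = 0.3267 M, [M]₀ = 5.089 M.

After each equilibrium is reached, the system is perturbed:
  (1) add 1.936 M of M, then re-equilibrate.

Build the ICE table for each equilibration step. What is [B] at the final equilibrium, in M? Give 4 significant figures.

Q₀ = 1.286 vs Keq = 1.1900e-04 ⇒ Q>K, reverse
Step 1:
                  B         A         M
  I           6.581    0.3267     5.089
  C          0.3267   -0.3267   -0.6533
  E           6.908 4.1779e-05     4.436
  solve Keq expr → x = -0.3267; check Q = 1.1900e-04
Then add 1.936 M of M.
Step 2:
                  B         A         M
  I           6.908 4.1779e-05     6.372
  C       2.1531e-05 -2.1531e-05 -4.3062e-05
  E           6.908 2.0248e-05     6.372
  solve Keq expr → x = -2.1531e-05; check Q = 1.1900e-04

[B]_eq = 6.908 M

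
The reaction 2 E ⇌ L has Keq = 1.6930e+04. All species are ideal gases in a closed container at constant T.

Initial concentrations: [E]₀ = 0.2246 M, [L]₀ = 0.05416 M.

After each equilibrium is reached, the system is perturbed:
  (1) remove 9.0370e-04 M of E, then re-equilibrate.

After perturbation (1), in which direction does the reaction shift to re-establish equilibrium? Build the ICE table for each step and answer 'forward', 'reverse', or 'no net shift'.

Q₀ = 1.074 vs Keq = 1.6930e+04 ⇒ Q<K, forward
Step 1:
                  E         L
  I          0.2246   0.05416
  C         -0.2215    0.1107
  E        0.003121    0.1649
  solve Keq expr → x = 0.1107; check Q = 1.6930e+04
Then remove 9.0370e-04 M of E.
Step 2:
                  E         L
  I        0.002217    0.1649
  C       8.9944e-04 -4.4972e-04
  E        0.003117    0.1644
  solve Keq expr → x = -4.4972e-04; check Q = 1.6930e+04

Direction: reverse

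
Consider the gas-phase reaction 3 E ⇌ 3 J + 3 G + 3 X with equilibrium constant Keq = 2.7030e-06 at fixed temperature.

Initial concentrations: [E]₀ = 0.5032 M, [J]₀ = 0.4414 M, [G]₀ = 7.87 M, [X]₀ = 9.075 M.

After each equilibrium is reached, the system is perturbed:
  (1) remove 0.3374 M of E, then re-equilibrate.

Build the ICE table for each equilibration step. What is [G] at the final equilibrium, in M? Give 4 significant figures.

[G]_eq = 7.429 M

Q₀ = 2.4589e+05 vs Keq = 2.7030e-06 ⇒ Q>K, reverse
Step 1:
                  E         J         G         X
  Initial    0.5032    0.4414      7.87     9.075
  Change     0.4412   -0.4412   -0.4412   -0.4412
  Equil      0.9444 2.0511e-04     7.429     8.634
  solve Keq expr → x = -0.1471; check Q = 2.7031e-06
Then remove 0.3374 M of E.
Step 2:
                  E         J         G         X
  Initial     0.607 2.0511e-04     7.429     8.634
  Change  7.3261e-05 -7.3261e-05 -7.3261e-05 -7.3261e-05
  Equil      0.6071 1.3185e-04     7.429     8.634
  solve Keq expr → x = -2.4420e-05; check Q = 2.7030e-06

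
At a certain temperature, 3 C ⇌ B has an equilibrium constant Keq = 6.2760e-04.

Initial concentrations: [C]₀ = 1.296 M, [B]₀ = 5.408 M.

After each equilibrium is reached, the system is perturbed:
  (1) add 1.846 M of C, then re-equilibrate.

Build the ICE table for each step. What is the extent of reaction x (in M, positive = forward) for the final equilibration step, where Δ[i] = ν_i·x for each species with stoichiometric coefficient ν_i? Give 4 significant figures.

Q₀ = 2.484 vs Keq = 6.2760e-04 ⇒ Q>K, reverse
Step 1:
                    C           B
  I             1.296       5.408
  C              11.9      -3.966
  E             13.19       1.442
  solve Keq expr → x = -3.966; check Q = 6.2760e-04
Then add 1.846 M of C.
Step 2:
                    C           B
  I             15.04       1.442
  C           -0.9464      0.3155
  E             14.09       1.757
  solve Keq expr → x = 0.3155; check Q = 6.2760e-04

x = 0.3155 M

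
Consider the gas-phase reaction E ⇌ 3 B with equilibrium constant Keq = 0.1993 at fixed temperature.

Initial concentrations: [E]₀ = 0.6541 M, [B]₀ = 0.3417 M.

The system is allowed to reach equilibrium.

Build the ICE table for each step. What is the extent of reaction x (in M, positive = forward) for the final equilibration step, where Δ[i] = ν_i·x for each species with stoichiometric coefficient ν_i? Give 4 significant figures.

Q₀ = 0.06099 vs Keq = 0.1993 ⇒ Q<K, forward
Step 1:
                   E          B
  Initial     0.6541     0.3417
  Change    -0.05064     0.1519
  Equil       0.6035     0.4936
  solve Keq expr → x = 0.05064; check Q = 0.1993

x = 0.05064 M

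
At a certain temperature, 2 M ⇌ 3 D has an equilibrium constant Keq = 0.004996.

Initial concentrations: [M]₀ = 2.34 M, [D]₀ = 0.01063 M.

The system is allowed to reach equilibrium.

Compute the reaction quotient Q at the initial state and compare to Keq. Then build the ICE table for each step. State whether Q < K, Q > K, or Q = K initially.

Q₀ = 2.1937e-07 vs Keq = 0.004996 ⇒ Q<K, forward
Step 1:
                    M           D
  Initial        2.34     0.01063
  Change      -0.1832      0.2747
  Equil         2.157      0.2854
  solve Keq expr → x = 0.09158; check Q = 0.004996

Q₀ = 2.1937e-07; Q < K (proceeds forward)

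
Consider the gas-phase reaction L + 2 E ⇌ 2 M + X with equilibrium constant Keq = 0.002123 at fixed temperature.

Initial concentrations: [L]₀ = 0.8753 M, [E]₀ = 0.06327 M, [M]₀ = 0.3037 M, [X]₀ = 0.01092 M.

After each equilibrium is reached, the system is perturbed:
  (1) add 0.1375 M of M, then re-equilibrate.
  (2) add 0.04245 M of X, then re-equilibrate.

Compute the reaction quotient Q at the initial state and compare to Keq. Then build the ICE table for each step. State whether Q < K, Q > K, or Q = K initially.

Q₀ = 0.2874 vs Keq = 0.002123 ⇒ Q>K, reverse
Step 1:
                  L         E         M         X
  Initial    0.8753   0.06327    0.3037   0.01092
  Change    0.01075    0.0215   -0.0215  -0.01075
  Equil      0.8861   0.08477    0.2822 1.6974e-04
  solve Keq expr → x = -0.01075; check Q = 0.002123
Then add 0.1375 M of M.
Step 2:
                  L         E         M         X
  Initial    0.8861   0.08477    0.4197 1.6974e-04
  Change  9.2589e-05 1.8518e-04 -1.8518e-04 -9.2589e-05
  Equil      0.8861   0.08496    0.4195 7.7152e-05
  solve Keq expr → x = -9.2589e-05; check Q = 0.002123
Then add 0.04245 M of X.
Step 3:
                  L         E         M         X
  Initial    0.8861   0.08496    0.4195   0.04253
  Change    0.04203   0.08405  -0.08405  -0.04203
  Equil      0.9282     0.169    0.3355 5.0017e-04
  solve Keq expr → x = -0.04203; check Q = 0.002123

Q₀ = 0.2874; Q > K (proceeds reverse)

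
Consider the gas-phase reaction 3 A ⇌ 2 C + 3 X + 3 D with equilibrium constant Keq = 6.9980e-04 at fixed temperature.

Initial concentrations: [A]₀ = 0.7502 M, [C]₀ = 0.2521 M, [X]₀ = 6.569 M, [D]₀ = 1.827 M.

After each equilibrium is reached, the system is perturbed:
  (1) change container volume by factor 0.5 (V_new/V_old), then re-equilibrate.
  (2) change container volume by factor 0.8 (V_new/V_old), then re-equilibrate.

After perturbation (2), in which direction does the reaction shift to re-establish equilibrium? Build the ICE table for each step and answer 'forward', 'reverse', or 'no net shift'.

Direction: reverse

Q₀ = 260.2 vs Keq = 6.9980e-04 ⇒ Q>K, reverse
Step 1:
                   A          C          X          D
  init        0.7502     0.2521      6.569      1.827
  Δ           0.3764    -0.2509    -0.3764    -0.3764
  eq           1.127   0.001175      6.193      1.451
  solve Keq expr → x = -0.1255; check Q = 6.9980e-04
Then change container volume by factor 0.5 (V_new/V_old).
Step 2:
                   A          C          X          D
  init         2.253    0.00235      12.39      2.901
  Δ         0.002899  -0.001933  -0.002899  -0.002899
  eq           2.256 4.1696e-04      12.38      2.898
  solve Keq expr → x = -9.6641e-04; check Q = 6.9980e-04
Then change container volume by factor 0.8 (V_new/V_old).
Step 3:
                   A          C          X          D
  init          2.82 5.2120e-04      15.48      3.623
  Δ       3.3411e-04 -2.2274e-04 -3.3411e-04 -3.3411e-04
  eq            2.82 2.9846e-04      15.48      3.623
  solve Keq expr → x = -1.1137e-04; check Q = 6.9980e-04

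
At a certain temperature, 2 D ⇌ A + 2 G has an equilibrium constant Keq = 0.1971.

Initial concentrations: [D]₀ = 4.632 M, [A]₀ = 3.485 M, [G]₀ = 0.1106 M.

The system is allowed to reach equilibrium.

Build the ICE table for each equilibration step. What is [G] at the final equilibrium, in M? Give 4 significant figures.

Q₀ = 0.001987 vs Keq = 0.1971 ⇒ Q<K, forward
Step 1:
                    D           A           G
  init          4.632       3.485      0.1106
  Δ            -0.763      0.3815       0.763
  eq            3.869       3.866      0.8736
  solve Keq expr → x = 0.3815; check Q = 0.1971

[G]_eq = 0.8736 M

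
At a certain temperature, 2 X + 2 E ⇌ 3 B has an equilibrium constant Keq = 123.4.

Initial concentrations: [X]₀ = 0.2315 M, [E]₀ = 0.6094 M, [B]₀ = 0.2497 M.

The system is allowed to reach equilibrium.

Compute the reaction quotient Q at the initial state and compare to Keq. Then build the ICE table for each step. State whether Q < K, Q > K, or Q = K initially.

Q₀ = 0.7823; Q < K (proceeds forward)

Q₀ = 0.7823 vs Keq = 123.4 ⇒ Q<K, forward
Step 1:
                    X           E           B
  Initial      0.2315      0.6094      0.2497
  Change      -0.1619     -0.1619      0.2429
  Equil       0.06956      0.4475      0.4926
  solve Keq expr → x = 0.08097; check Q = 123.4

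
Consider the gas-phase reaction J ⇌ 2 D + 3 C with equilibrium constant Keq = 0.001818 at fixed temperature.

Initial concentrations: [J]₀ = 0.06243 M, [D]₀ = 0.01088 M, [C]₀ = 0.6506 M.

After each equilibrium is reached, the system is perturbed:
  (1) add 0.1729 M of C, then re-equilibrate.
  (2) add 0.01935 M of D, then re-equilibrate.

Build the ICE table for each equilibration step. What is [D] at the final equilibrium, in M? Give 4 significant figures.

[D]_eq = 0.01568 M

Q₀ = 5.2216e-04 vs Keq = 0.001818 ⇒ Q<K, forward
Step 1:
                    J           D           C
  I           0.06243     0.01088      0.6506
  C           -0.0041      0.0082      0.0123
  E           0.05833     0.01908      0.6629
  solve Keq expr → x = 0.0041; check Q = 0.001818
Then add 0.1729 M of C.
Step 2:
                    J           D           C
  I           0.05833     0.01908      0.8358
  C          0.002559   -0.005118   -0.007678
  E           0.06089     0.01396      0.8281
  solve Keq expr → x = -0.002559; check Q = 0.001818
Then add 0.01935 M of D.
Step 3:
                    J           D           C
  I           0.06089     0.03331      0.8281
  C          0.008814    -0.01763    -0.02644
  E            0.0697     0.01568      0.8017
  solve Keq expr → x = -0.008814; check Q = 0.001818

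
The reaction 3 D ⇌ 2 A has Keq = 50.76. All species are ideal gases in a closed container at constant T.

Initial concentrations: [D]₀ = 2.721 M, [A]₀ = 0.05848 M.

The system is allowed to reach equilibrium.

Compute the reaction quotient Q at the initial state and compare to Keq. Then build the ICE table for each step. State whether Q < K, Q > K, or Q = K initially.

Q₀ = 1.6976e-04; Q < K (proceeds forward)

Q₀ = 1.6976e-04 vs Keq = 50.76 ⇒ Q<K, forward
Step 1:
                  D         A
  Initial     2.721   0.05848
  Change     -2.348     1.565
  Equil      0.3731     1.624
  solve Keq expr → x = 0.7826; check Q = 50.76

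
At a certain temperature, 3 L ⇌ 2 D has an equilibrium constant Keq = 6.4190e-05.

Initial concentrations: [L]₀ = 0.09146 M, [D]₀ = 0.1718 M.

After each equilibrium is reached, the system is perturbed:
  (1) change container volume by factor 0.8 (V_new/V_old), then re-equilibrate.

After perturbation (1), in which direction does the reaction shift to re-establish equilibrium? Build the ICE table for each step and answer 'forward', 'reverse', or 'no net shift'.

Direction: forward

Q₀ = 38.58 vs Keq = 6.4190e-05 ⇒ Q>K, reverse
Step 1:
                    L           D
  init        0.09146      0.1718
  Δ            0.2552     -0.1702
  eq           0.3467    0.001636
  solve Keq expr → x = -0.08508; check Q = 6.4190e-05
Then change container volume by factor 0.8 (V_new/V_old).
Step 2:
                    L           D
  init         0.4334    0.002044
  Δ       -3.5774e-04  2.3849e-04
  eq            0.433    0.002283
  solve Keq expr → x = 1.1925e-04; check Q = 6.4190e-05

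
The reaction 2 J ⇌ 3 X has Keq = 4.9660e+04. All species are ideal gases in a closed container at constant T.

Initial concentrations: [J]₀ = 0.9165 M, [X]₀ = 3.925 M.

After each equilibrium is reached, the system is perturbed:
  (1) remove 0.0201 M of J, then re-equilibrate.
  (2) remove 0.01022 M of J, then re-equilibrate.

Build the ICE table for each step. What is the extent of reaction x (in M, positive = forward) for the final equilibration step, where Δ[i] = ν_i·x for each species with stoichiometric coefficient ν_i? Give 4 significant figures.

Q₀ = 71.99 vs Keq = 4.9660e+04 ⇒ Q<K, forward
Step 1:
                    J           X
  I            0.9165       3.925
  C            -0.863       1.294
  E           0.05351       5.219
  solve Keq expr → x = 0.4315; check Q = 4.9660e+04
Then remove 0.0201 M of J.
Step 2:
                    J           X
  I           0.03341       5.219
  C           0.01965    -0.02947
  E           0.05306        5.19
  solve Keq expr → x = -0.009824; check Q = 4.9660e+04
Then remove 0.01022 M of J.
Step 3:
                    J           X
  I           0.04284        5.19
  C           0.00999    -0.01499
  E           0.05283       5.175
  solve Keq expr → x = -0.004995; check Q = 4.9660e+04

x = -0.004995 M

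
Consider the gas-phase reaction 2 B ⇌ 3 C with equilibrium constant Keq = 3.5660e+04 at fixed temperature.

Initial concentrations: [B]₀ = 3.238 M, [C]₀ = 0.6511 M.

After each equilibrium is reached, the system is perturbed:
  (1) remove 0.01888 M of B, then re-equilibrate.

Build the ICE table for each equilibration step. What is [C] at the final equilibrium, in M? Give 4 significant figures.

Q₀ = 0.02633 vs Keq = 3.5660e+04 ⇒ Q<K, forward
Step 1:
                   B          C
  init         3.238     0.6511
  Δ           -3.171      4.757
  eq          0.0666      5.408
  solve Keq expr → x = 1.586; check Q = 3.5660e+04
Then remove 0.01888 M of B.
Step 2:
                   B          C
  init       0.04772      5.408
  Δ          0.01837   -0.02756
  eq         0.06609      5.381
  solve Keq expr → x = -0.009186; check Q = 3.5660e+04

[C]_eq = 5.381 M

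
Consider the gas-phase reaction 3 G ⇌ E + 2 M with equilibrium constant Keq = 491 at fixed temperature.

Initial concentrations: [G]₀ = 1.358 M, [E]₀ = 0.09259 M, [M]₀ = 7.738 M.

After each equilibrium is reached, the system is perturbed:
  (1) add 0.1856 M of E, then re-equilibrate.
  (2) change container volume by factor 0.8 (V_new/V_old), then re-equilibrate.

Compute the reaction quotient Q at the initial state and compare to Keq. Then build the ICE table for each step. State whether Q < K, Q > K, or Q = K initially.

Q₀ = 2.214; Q < K (proceeds forward)

Q₀ = 2.214 vs Keq = 491 ⇒ Q<K, forward
Step 1:
                  G         E         M
  I           1.358   0.09259     7.738
  C         -0.9678    0.3226    0.6452
  E          0.3902    0.4152     8.383
  solve Keq expr → x = 0.3226; check Q = 491
Then add 0.1856 M of E.
Step 2:
                  G         E         M
  I          0.3902    0.6008     8.383
  C         0.04627  -0.01542  -0.03085
  E          0.4365    0.5854     8.352
  solve Keq expr → x = -0.01542; check Q = 491
Then change container volume by factor 0.8 (V_new/V_old).
Step 3:
                  G         E         M
  I          0.5456    0.7317     10.44
  C               0         0         0
  E          0.5456    0.7317     10.44
  solve Keq expr → x = 0; check Q = 491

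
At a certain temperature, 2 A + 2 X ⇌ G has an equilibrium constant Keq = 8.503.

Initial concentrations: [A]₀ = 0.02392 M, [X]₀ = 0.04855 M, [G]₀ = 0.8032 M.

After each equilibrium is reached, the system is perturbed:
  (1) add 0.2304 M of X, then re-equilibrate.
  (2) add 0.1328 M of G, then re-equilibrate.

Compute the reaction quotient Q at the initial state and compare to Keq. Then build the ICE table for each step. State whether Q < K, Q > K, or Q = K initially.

Q₀ = 5.9556e+05 vs Keq = 8.503 ⇒ Q>K, reverse
Step 1:
                    A           X           G
  init        0.02392     0.04855      0.8032
  Δ            0.4721      0.4721     -0.2361
  eq            0.496      0.5207      0.5671
  solve Keq expr → x = -0.2361; check Q = 8.503
Then add 0.2304 M of X.
Step 2:
                    A           X           G
  init          0.496      0.7511      0.5671
  Δ          -0.09008    -0.09008     0.04504
  eq           0.4059       0.661      0.6122
  solve Keq expr → x = 0.04504; check Q = 8.503
Then add 0.1328 M of G.
Step 3:
                    A           X           G
  init         0.4059       0.661       0.745
  Δ           0.02326     0.02326    -0.01163
  eq           0.4292      0.6842      0.7334
  solve Keq expr → x = -0.01163; check Q = 8.503

Q₀ = 5.9556e+05; Q > K (proceeds reverse)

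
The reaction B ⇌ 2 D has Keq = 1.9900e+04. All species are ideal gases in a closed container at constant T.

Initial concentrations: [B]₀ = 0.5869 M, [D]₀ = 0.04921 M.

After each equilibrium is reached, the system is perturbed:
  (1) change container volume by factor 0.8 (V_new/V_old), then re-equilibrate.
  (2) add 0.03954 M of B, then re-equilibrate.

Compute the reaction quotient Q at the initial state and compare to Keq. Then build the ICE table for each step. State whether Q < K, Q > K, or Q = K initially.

Q₀ = 0.004126 vs Keq = 1.9900e+04 ⇒ Q<K, forward
Step 1:
                   B          D
  init        0.5869    0.04921
  Δ          -0.5868      1.174
  eq      7.5145e-05      1.223
  solve Keq expr → x = 0.5868; check Q = 1.9900e+04
Then change container volume by factor 0.8 (V_new/V_old).
Step 2:
                   B          D
  init    9.3931e-05      1.529
  Δ       2.3476e-05 -4.6951e-05
  eq      1.1741e-04      1.529
  solve Keq expr → x = -2.3476e-05; check Q = 1.9900e+04
Then add 0.03954 M of B.
Step 3:
                   B          D
  init       0.03966      1.529
  Δ         -0.03953    0.07906
  eq      1.2987e-04      1.608
  solve Keq expr → x = 0.03953; check Q = 1.9900e+04

Q₀ = 0.004126; Q < K (proceeds forward)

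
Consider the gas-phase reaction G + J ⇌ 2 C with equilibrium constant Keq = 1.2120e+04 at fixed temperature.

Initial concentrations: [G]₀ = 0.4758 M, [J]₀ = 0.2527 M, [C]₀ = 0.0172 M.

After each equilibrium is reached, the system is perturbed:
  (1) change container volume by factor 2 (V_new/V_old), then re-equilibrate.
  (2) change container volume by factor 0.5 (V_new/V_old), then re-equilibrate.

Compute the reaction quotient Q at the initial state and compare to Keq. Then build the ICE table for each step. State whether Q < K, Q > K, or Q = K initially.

Q₀ = 0.002461; Q < K (proceeds forward)

Q₀ = 0.002461 vs Keq = 1.2120e+04 ⇒ Q<K, forward
Step 1:
                   G          J          C
  init        0.4758     0.2527     0.0172
  Δ          -0.2526    -0.2526     0.5052
  eq          0.2232 1.0088e-04     0.5224
  solve Keq expr → x = 0.2526; check Q = 1.2120e+04
Then change container volume by factor 2 (V_new/V_old).
Step 2:
                   G          J          C
  init        0.1116 5.0440e-05     0.2612
  Δ                0          0          0
  eq          0.1116 5.0440e-05     0.2612
  solve Keq expr → x = 0; check Q = 1.2120e+04
Then change container volume by factor 0.5 (V_new/V_old).
Step 3:
                   G          J          C
  init        0.2232 1.0088e-04     0.5224
  Δ                0          0          0
  eq          0.2232 1.0088e-04     0.5224
  solve Keq expr → x = 0; check Q = 1.2120e+04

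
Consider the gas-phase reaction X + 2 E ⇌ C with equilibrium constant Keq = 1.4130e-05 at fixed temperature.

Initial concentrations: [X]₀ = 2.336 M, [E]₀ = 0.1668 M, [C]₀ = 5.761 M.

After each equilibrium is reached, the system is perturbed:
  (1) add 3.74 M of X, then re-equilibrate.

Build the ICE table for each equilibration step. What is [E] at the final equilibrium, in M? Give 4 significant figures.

[E]_eq = 11.64 M

Q₀ = 88.64 vs Keq = 1.4130e-05 ⇒ Q>K, reverse
Step 1:
                  X         E         C
  I           2.336    0.1668     5.761
  C           5.745     11.49    -5.745
  E           8.081     11.66   0.01552
  solve Keq expr → x = -5.745; check Q = 1.4130e-05
Then add 3.74 M of X.
Step 2:
                  X         E         C
  I           11.82     11.66   0.01552
  C       -0.007113  -0.01423  0.007113
  E           11.81     11.64   0.02263
  solve Keq expr → x = 0.007113; check Q = 1.4130e-05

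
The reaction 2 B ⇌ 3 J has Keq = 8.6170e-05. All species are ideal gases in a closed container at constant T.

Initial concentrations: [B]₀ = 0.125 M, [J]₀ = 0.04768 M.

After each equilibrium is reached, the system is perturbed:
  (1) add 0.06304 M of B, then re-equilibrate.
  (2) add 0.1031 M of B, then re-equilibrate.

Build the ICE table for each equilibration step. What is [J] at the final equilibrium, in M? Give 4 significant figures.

[J]_eq = 0.02021 M

Q₀ = 0.006937 vs Keq = 8.6170e-05 ⇒ Q>K, reverse
Step 1:
                   B          J
  init         0.125    0.04768
  Δ          0.02353   -0.03529
  eq          0.1485    0.01239
  solve Keq expr → x = -0.01176; check Q = 8.6170e-05
Then add 0.06304 M of B.
Step 2:
                   B          J
  init        0.2116    0.01239
  Δ        -0.002126    0.00319
  eq          0.2094    0.01558
  solve Keq expr → x = 0.001063; check Q = 8.6170e-05
Then add 0.1031 M of B.
Step 3:
                   B          J
  init        0.3125    0.01558
  Δ        -0.003087    0.00463
  eq          0.3095    0.02021
  solve Keq expr → x = 0.001543; check Q = 8.6170e-05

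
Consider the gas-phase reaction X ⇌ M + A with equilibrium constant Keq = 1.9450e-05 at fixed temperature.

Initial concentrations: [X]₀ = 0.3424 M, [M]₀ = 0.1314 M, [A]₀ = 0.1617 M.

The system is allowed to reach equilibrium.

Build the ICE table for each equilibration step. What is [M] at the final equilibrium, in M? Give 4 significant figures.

Q₀ = 0.06205 vs Keq = 1.9450e-05 ⇒ Q>K, reverse
Step 1:
                    X           M           A
  Initial      0.3424      0.1314      0.1617
  Change       0.1311     -0.1311     -0.1311
  Equil        0.4735  3.0096e-04      0.0306
  solve Keq expr → x = -0.1311; check Q = 1.9450e-05

[M]_eq = 3.0096e-04 M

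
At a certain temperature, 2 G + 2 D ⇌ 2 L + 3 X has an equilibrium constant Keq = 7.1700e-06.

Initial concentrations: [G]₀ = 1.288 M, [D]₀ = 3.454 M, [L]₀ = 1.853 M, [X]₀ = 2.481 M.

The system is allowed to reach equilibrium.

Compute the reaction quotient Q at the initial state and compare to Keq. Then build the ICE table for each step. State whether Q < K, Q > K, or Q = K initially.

Q₀ = 2.649; Q > K (proceeds reverse)

Q₀ = 2.649 vs Keq = 7.1700e-06 ⇒ Q>K, reverse
Step 1:
                  G         D         L         X
  I           1.288     3.454     1.853     2.481
  C           1.504     1.504    -1.504    -2.257
  E           2.792     4.958    0.3486    0.2245
  solve Keq expr → x = -0.7522; check Q = 7.1700e-06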